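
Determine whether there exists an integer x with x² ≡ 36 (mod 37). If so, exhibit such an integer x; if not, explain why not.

x = 31

x = 31 works: 31² = 961, and 961 − 36 = 925 = 25·37.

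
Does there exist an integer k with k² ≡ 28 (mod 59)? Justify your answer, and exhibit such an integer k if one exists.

Take k = 21. Then 21² = 441 = 7·59 + 28, so 21² ≡ 28 (mod 59).

k = 21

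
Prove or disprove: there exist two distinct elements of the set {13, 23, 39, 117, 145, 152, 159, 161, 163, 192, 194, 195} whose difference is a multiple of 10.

The pair (13, 23) works.

13 mod 10 = 3 and 23 mod 10 = 3, so 23 − 13 = 10 = 1·10.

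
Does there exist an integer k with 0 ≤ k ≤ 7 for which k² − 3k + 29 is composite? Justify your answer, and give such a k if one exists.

k = 4

At k = 4: 4² − 3·4 + 29 = 33 = 3·11, which is composite.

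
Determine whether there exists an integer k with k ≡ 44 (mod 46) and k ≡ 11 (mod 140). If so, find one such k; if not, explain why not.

gcd(46, 140) = 2. If k ≡ 44 (mod 46) and k ≡ 11 (mod 140), then k ≡ 44 (mod 2) and k ≡ 11 (mod 2).
These are incompatible: 44 − 11 = 33 is not divisible by 2.
So no integer satisfies both congruences.

No, no such integer exists.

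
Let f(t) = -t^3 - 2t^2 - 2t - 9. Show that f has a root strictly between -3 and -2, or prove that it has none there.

Yes, f has a root in the interval.

f(-3) = 6 and f(-2) = -5, which have opposite signs.
f is continuous everywhere (it is a polynomial), in particular on [-3, -2].
By the Intermediate Value Theorem, f takes the value 0 somewhere in the open interval.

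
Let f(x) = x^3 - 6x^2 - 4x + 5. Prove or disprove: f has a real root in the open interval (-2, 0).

Yes, f has a root in the interval.

f(-2) = -19 and f(0) = 5, which have opposite signs.
f is continuous everywhere (it is a polynomial), in particular on [-2, 0].
By the Intermediate Value Theorem, f takes the value 0 somewhere in the open interval.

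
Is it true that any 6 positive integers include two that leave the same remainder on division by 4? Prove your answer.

Each integer lies in one of the 4 residue classes modulo 4.
Placing 6 integers into 4 classes, some class receives at least two — say a and b.
That is, a and b leave the same remainder on division by 4, as claimed.

Yes, this is always true.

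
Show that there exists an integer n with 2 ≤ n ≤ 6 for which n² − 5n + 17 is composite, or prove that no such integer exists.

The values for n = 2, 3, …, 6 are 11, 11, 13, 17, 23, and each of these is prime.
So no value in the range makes the expression composite.

No such integer n in that range exists.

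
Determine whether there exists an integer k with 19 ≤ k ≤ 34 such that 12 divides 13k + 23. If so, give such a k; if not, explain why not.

k = 25

k = 25 works, since 13·25 + 23 = 348 = 29·12.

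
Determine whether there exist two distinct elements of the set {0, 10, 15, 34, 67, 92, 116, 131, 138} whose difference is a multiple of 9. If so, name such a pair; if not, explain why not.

Two integers differ by a multiple of 9 exactly when they have the same residue mod 9. The residues are 0↦0, 10↦1, 15↦6, 34↦7, 67↦4, 92↦2, 116↦8, 131↦5, 138↦3.
No residue repeats among the 9 elements, so no pair has difference ≡ 0 (mod 9).

No, no such pair exists.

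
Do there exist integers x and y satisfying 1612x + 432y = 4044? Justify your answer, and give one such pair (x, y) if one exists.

gcd(1612, 432) = 4, and 4 divides 4044, so integer solutions exist.
Dividing through by 4 reduces the equation to 403x + 108y = 1011.
Euclidean algorithm: 403 = 3·108 + 79, 108 = 1·79 + 29, 79 = 2·29 + 21, 29 = 1·21 + 8, 21 = 2·8 + 5, 8 = 1·5 + 3, 5 = 1·3 + 2, 3 = 1·2 + 1, 2 = 2·1 + 0.
Back-substituting, 1 = 3 − 1·2 = 3 − (5 − 1·3) = −5 + 2·3 = −5 + 2·(8 − 1·5) = 2·8 − 3·5 = 2·8 − 3·(21 − 2·8) = −3·21 + 8·8 = −3·21 + 8·(29 − 1·21) = 8·29 − 11·21 = 8·29 − 11·(79 − 2·29) = −11·79 + 30·29 = −11·79 + 30·(108 − 1·79) = 30·108 − 41·79 = 30·108 − 41·(403 − 3·108) = −41·403 + 153·108; that is, 403·(-41) + 108·153 = 1.
Times 1011: 403·(-41451) + 108·154683 = 1011, so (-41451, 154683) solves it.
Adding 384·108 to x and subtracting 384·403 from y gives the tidier solution (21, -69).
Check: 1612·21 + 432·(-69) = 33852 − 29808 = 4044. ✓

x = 21, y = -69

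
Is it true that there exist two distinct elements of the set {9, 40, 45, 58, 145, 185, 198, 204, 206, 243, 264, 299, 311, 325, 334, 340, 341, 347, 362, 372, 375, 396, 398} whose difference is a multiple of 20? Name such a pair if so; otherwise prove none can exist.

Yes: 40 and 340.

Both 40 and 340 leave remainder 0 on division by 20; their difference 300 = 15·20 is a multiple of 20.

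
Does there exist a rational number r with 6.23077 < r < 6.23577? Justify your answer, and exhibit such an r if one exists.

r = 106/17

Look for a denominator N such that an integer falls strictly between N·6.23077 and N·6.23577. N = 17 works: 17·6.23077 = 105.92309 < 106 < 106.00809 = 17·6.23577.
Hence 106/17 is a rational number with 6.23077 < 106/17 < 6.23577.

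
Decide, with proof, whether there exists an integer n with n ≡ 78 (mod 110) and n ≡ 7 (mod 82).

Both moduli are multiples of 2 = gcd(110, 82), so any solution would satisfy n ≡ 78 and n ≡ 7 modulo 2 simultaneously.
But 78 mod 2 = 0 while 7 mod 2 = 1, a contradiction.
So no integer satisfies both congruences.

No such integer exists.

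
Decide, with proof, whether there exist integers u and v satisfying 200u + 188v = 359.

Any value of 200u + 188v is a multiple of gcd(200, 188) = 4.
But 359 = 4·89 + 3, so 4 ∤ 359.
Hence no integers u, v satisfy the equation.

No, no such integers exist.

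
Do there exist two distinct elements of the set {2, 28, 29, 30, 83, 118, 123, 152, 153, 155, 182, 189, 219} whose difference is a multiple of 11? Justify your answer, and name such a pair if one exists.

Reduce each element mod 11: 2↦2, 28↦6, 29↦7, 30↦8, 83↦6, 118↦8, 123↦2, 152↦9, 153↦10, 155↦1, 182↦6, 189↦2, 219↦10. The residue 2 repeats (at 2 and 123), and 123 − 2 = 121 = 11·11.

The pair (2, 123) works.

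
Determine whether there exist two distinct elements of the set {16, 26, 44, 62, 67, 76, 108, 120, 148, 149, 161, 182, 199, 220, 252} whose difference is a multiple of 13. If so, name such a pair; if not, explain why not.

16 mod 13 = 3 and 120 mod 13 = 3, so 120 − 16 = 104 = 8·13.

The pair (16, 120) works.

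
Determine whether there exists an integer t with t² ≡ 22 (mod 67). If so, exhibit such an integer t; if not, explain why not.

t = 42

t = 42 works: 42² = 1764, and 1764 − 22 = 1742 = 26·67.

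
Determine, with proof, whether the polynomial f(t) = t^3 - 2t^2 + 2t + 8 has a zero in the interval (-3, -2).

f(-3) = -43 and f(-2) = -12, both negative.
The derivative f'(t) = 3t^2 - 4t + 2 is a quadratic with discriminant (-4)² − 4·3·2 = -8 < 0; it never vanishes, so it is always positive (sign of the leading coefficient).
Hence f is strictly increasing on ℝ, and in particular on [-3, -2]. A strictly monotone function with same-sign endpoint values stays negative on the whole interval, so f has no zero in (-3, -2).

No.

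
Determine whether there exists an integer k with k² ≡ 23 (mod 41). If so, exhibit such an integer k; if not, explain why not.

k = 33

k = 33 works: 33² = 1089, and 1089 − 23 = 1066 = 26·41.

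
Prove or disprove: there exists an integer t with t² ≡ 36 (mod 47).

t = 6

Take t = 6. Then 6² = 36, and since 0 ≤ 36 < 47 this is already reduced: 6² ≡ 36 (mod 47).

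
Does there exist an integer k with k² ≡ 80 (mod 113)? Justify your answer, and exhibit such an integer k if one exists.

No such integer exists.

113 is prime, so by Euler's criterion 80 is a square mod 113 iff 80^((113−1)/2) = 80^56 ≡ 1 (mod 113).
Repeated squaring mod 113: 80^2 = 6400 ≡ 72; 80^4 ≡ 72² = 5184 ≡ 99; 80^8 ≡ 99² = 9801 ≡ 83; 80^16 ≡ 83² = 6889 ≡ 109; 80^32 ≡ 109² = 11881 ≡ 16.
Since 56 = 32 + 16 + 8, 80^56 ≡ 16 · 109 · 83; multiplying out mod 113: 16·109 = 1744 ≡ 49, then 49·83 = 4067 ≡ 112. Thus 80^56 ≡ 112 ≡ −1 (mod 113).
By Euler's criterion 80 is a quadratic non-residue mod 113: no k satisfies k² ≡ 80 (mod 113).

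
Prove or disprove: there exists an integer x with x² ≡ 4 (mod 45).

x = 43 works: 43² = 1849, and 1849 − 4 = 1845 = 41·45.

x = 43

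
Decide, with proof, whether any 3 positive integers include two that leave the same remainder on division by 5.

No, the set {7, 8, 9} is a counterexample.

Consider the 3 integers 7, 8, 9. They lie in distinct residue classes modulo 5, since 3 ≤ 5.
So no two of them leave the same remainder on division by 5; the claim fails for this set.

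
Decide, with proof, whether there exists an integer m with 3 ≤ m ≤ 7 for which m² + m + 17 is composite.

No, no such integer m in that range exists.

The values for m = 3, 4, …, 7 are 29, 37, 47, 59, 73, and each of these is prime.
So no value in the range makes the expression composite.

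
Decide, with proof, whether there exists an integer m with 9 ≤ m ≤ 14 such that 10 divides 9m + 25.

No, no such integer m in that range exists.

At m = 9, 9·9 + 25 = 106 ≡ 6 (mod 10), and each step in m adds 9, giving residues 6, 5, 4, 3, 2, 1 for m = 9, 10, …, 14.
None is 0, so 10 never divides 9m + 25 on this range.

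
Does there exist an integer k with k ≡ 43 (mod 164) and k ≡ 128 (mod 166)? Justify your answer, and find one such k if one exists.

Reduce both congruences modulo 2, which divides 164 and 166: they say k ≡ 43 (mod 2) and k ≡ 128 (mod 2).
But 43 mod 2 = 1 while 128 mod 2 = 0, a contradiction.
Therefore no such k exists.

No, no such integer exists.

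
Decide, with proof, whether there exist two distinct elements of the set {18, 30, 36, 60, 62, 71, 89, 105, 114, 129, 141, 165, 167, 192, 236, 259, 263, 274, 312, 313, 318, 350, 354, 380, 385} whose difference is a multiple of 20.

18 and 318 are such a pair.

Reduce each element mod 20: 18↦18, 30↦10, 36↦16, 60↦0, 62↦2, 71↦11, 89↦9, 105↦5, 114↦14, 129↦9, 141↦1, 165↦5, 167↦7, 192↦12, 236↦16, 259↦19, 263↦3, 274↦14, 312↦12, 313↦13, 318↦18, 350↦10, 354↦14, 380↦0, 385↦5. The residue 18 repeats (at 18 and 318), and 318 − 18 = 300 = 15·20.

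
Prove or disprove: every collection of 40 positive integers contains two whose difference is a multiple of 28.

True.

There are exactly 28 possible remainders on division by 28.
Since 40 > 28, two of the 40 integers must share a residue class by the pigeonhole principle; call them a and b.
Equal remainders mean a − b ≡ 0 (mod 28), so 28 divides their difference.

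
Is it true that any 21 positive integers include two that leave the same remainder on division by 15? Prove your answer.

True.

There are exactly 15 possible remainders on division by 15.
Since 21 > 15, two of the 21 integers must share a residue class by the pigeonhole principle; call them a and b.
That is, a and b leave the same remainder on division by 15, as claimed.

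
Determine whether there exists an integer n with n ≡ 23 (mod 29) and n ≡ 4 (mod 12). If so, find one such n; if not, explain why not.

n = 52

Since 29 and 12 share no common factor, CRT says the pair of congruences has a solution (unique mod 348).
Any solution of the first congruence is n = 23 + 29t; substituting into the second, 29t ≡ 4 − 23 ≡ 5 (mod 12).
29 ≡ 5 (mod 12), so this reads 5t ≡ 5 (mod 12). Note 5·5 = 25 ≡ 1 (mod 12) (as 25 − 1 = 2·12), so 5⁻¹ ≡ 5.
Therefore t ≡ 5·5 = 25 ≡ 1 (mod 12).
With t = 1: n = 23 + 29·1 = 52.
Indeed 52 ≡ 23 (mod 29) and 52 ≡ 4 (mod 12).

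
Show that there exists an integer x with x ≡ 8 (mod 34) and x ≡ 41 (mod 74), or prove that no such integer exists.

No, no such integer exists.

Reduce both congruences modulo 2, which divides 34 and 74: they say x ≡ 8 (mod 2) and x ≡ 41 (mod 2).
These are incompatible: 8 − 41 = -33 is not divisible by 2.
Therefore no such x exists.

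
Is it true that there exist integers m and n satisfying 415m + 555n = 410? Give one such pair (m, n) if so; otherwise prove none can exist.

m = 5, n = -3

Since gcd(415, 555) = 5 and 410 = 5·82, Bézout's identity guarantees a solution.
Dividing through by 5 reduces the equation to 83m + 111n = 82.
Euclidean algorithm: 111 = 1·83 + 28, 83 = 2·28 + 27, 28 = 1·27 + 1, 27 = 27·1 + 0.
Working back up the chain: 1 = 28 − 1·27 = 28 − (83 − 2·28) = −83 + 3·28 = −83 + 3·(111 − 1·83) = 3·111 − 4·83. So 83·(-4) + 111·3 = 1.
Scaling by 82 gives the particular solution (m, n) = (-328, 246).
Shifting by a multiple of (111, −83) keeps it a solution: m = -328 + 3·111 = 5, n = 246 − 3·83 = -3.
Check: 415·5 + 555·(-3) = 2075 − 1665 = 410. ✓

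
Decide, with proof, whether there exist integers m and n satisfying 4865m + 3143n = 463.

gcd(4865, 3143) = 7, so every integer of the form 4865m + 3143n is a multiple of 7.
However 463 leaves remainder 1 on division by 7.
Hence no integers m, n satisfy the equation.

There are no such integers.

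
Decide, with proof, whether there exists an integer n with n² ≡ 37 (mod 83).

n = 28

n = 28 works: 28² = 784, and 784 − 37 = 747 = 9·83.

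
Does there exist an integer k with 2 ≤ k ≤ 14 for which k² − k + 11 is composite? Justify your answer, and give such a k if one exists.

k = 11

At k = 11: 11² − 11 + 11 = 121 = 11·11, which is composite.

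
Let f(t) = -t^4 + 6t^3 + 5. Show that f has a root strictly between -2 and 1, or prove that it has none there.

Such a root exists.

f(-2) = -59 and f(1) = 10, which have opposite signs.
Since f is a polynomial it is continuous on [-2, 1].
By the Intermediate Value Theorem f must vanish at some point of (-2, 1).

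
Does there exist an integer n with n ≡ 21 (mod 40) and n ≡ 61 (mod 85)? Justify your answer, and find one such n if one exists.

gcd(40, 85) = 5. A simultaneous solution exists iff 21 ≡ 61 (mod 5); here 21 mod 5 = 1 = 61 mod 5, so it does.
The integers ≡ 21 (mod 40) are 21, 61, …; their remainders mod 85 are 21, 61, so n = 61 is the first that is ≡ 61 (mod 85).
Check: 61 mod 40 = 21, 61 mod 85 = 61. ✓

n = 61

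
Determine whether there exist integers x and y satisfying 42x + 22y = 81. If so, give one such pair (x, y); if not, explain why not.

gcd(42, 22) = 2, so every integer of the form 42x + 22y is a multiple of 2.
But 81 = 2·40 + 1, so 2 ∤ 81.
Therefore 42x + 22y = 81 has no solution in integers.

No, no such integers exist.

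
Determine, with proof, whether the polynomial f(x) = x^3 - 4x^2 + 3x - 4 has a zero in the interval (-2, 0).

f(-2) = -34 and f(0) = -4, both negative, so a sign-change argument is unavailable; we show f keeps this sign on the whole interval.
Substitute x = −u, where 0 < u < 2 on the interval. Expanding, f(−u) = -u^3 - 4u^2 - 3u - 4.
The nonzero coefficients here are all negative, so for u > 0 every term is negative (or zero), and the constant term -4 is strictly negative.
So f is strictly negative on (-2, 0); no root exists in the interval.

f has no root in that interval.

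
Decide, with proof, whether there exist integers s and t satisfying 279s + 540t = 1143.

s = 37, t = -17

gcd(279, 540) = 9, and 9 divides 1143, so integer solutions exist.
Dividing through by 9 reduces the equation to 31s + 60t = 127.
Dividing repeatedly: 60 = 1·31 + 29, 31 = 1·29 + 2, 29 = 14·2 + 1, 2 = 2·1 + 0.
Working back up the chain: 1 = 29 − 14·2 = 29 − 14·(31 − 1·29) = −14·31 + 15·29 = −14·31 + 15·(60 − 1·31) = 15·60 − 29·31. So 31·(-29) + 60·15 = 1.
Multiplying through by 127: s = (-29)·127 = -3683, t = 15·127 = 1905 is a solution.
Shifting by a multiple of (60, −31) keeps it a solution: s = -3683 + 62·60 = 37, t = 1905 − 62·31 = -17.
Indeed 279·37 + 540·(-17) = 10323 − 9180 = 1143.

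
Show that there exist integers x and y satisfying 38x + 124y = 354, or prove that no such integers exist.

gcd(38, 124) = 2, and 2 divides 354, so integer solutions exist.
Dividing through by 2 reduces the equation to 19x + 62y = 177.
Euclidean algorithm: 62 = 3·19 + 5, 19 = 3·5 + 4, 5 = 1·4 + 1, 4 = 4·1 + 0.
Back-substituting, 1 = 5 − 1·4 = 5 − (19 − 3·5) = −19 + 4·5 = −19 + 4·(62 − 3·19) = 4·62 − 13·19; that is, 19·(-13) + 62·4 = 1.
Scaling by 177 gives the particular solution (x, y) = (-2301, 708).
The general solution is x = -2301 + 62k, y = 708 − 19k; taking k = 38 gives the smaller pair x = 55, y = -14.
Check: 38·55 + 124·(-14) = 2090 − 1736 = 354. ✓

x = 55, y = -14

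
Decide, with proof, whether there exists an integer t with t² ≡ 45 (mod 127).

There is no such integer.

Apply Euler's criterion with the prime 127: 45 is a quadratic residue iff 45^63 ≡ 1 (mod 127), and a non-residue iff it is ≡ −1.
Repeated squaring mod 127: 45^2 = 2025 ≡ 120; 45^4 ≡ 120² = 14400 ≡ 49; 45^8 ≡ 49² = 2401 ≡ 115; 45^16 ≡ 115² = 13225 ≡ 17; 45^32 ≡ 17² = 289 ≡ 35.
Since 63 = 32 + 16 + 8 + 4 + 2 + 1, 45^63 ≡ 35 · 17 · 115 · 49 · 120 · 45; multiplying out mod 127: 35·17 = 595 ≡ 87, then 87·115 = 10005 ≡ 99, then 99·49 = 4851 ≡ 25, then 25·120 = 3000 ≡ 79, then 79·45 = 3555 ≡ 126. Thus 45^63 ≡ 126 ≡ −1 (mod 127).
By Euler's criterion 45 is a quadratic non-residue mod 127: no t satisfies t² ≡ 45 (mod 127).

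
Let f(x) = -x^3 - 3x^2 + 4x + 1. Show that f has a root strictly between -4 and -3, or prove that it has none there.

Such a root exists.

f(-4) = 1 and f(-3) = -11, which have opposite signs.
f is continuous everywhere (it is a polynomial), in particular on [-4, -3].
By the Intermediate Value Theorem, f takes the value 0 somewhere in the open interval.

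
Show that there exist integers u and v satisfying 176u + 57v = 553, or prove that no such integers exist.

u = 8, v = -15

Since gcd(176, 57) = 1, every integer is an integer combination of 176 and 57.
Euclidean algorithm: 176 = 3·57 + 5, 57 = 11·5 + 2, 5 = 2·2 + 1, 2 = 2·1 + 0.
Unwinding: 1 = 5 − 2·2 = 5 − 2·(57 − 11·5) = −2·57 + 23·5 = −2·57 + 23·(176 − 3·57) = 23·176 − 71·57, i.e. 176·23 + 57·(-71) = 1.
Times 553: 176·12719 + 57·(-39263) = 553, so (12719, -39263) solves it.
Subtracting 223·57 from u and adding 223·176 to v gives the tidier solution (8, -15).
Indeed 176·8 + 57·(-15) = 1408 − 855 = 553.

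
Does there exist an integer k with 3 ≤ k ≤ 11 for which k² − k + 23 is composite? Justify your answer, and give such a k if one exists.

At k = 9: 9² − 9 + 23 = 95 = 5·19, which is composite.

k = 9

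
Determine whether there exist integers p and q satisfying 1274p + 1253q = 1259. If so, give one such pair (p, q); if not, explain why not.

No such integers exist.

gcd(1274, 1253) = 7, so every integer of the form 1274p + 1253q is a multiple of 7.
But 1259 = 7·179 + 6, so 7 ∤ 1259.
Therefore 1274p + 1253q = 1259 has no solution in integers.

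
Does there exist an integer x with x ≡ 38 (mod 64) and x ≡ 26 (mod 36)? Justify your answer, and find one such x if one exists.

x = 422

The moduli are not coprime: gcd(64, 36) = 4. Compatibility requires 4 ∣ (26 − 38) = -12, which holds, so solutions exist.
The integers ≡ 38 (mod 64) are 38, 102, 166, 230, 294, 358, 422, …; their remainders mod 36 are 2, 30, 22, 14, 6, 34, 26, so x = 422 is the first that is ≡ 26 (mod 36).
Verify: 422 = 6·64 + 38 and 422 = 11·36 + 26. ✓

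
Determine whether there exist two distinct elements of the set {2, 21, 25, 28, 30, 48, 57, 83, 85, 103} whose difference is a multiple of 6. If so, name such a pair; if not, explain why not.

21 mod 6 = 3 and 57 mod 6 = 3, so 57 − 21 = 36 = 6·6.

Yes: 21 and 57.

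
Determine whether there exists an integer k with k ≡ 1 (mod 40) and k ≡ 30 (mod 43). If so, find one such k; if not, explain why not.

k = 761

Since 40 and 43 share no common factor, CRT says the pair of congruences has a solution (unique mod 1720).
Write k = 1 + 40t and require 1 + 40t ≡ 30 (mod 43), i.e. 40t ≡ 29 (mod 43).
Since 40·14 = 560 = 13·43 + 1, the inverse of 40 mod 43 is 14.
Therefore t ≡ 14·29 = 406 ≡ 19 (mod 43).
Taking t = 19 gives k = 1 + 40·19 = 761.
Check: 761 mod 40 = 1, 761 mod 43 = 30. ✓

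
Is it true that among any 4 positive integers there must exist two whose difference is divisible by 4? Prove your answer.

No, the set {12, 13, 14, 15} is a counterexample.

Try 4 consecutive integers, 12, 13, 14, 15. Their remainders mod 4 are 0, 1, 2, 3 — pairwise different, as any 4 ≤ 4 consecutive integers have distinct residues.
Any two of them differ by at most 3 < 4 and by at least 1, so no difference is a multiple of 4.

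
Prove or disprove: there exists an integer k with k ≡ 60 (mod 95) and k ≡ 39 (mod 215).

No such integer exists.

gcd(95, 215) = 5. If k ≡ 60 (mod 95) and k ≡ 39 (mod 215), then k ≡ 60 (mod 5) and k ≡ 39 (mod 5).
But 60 mod 5 = 0 while 39 mod 5 = 4, a contradiction.
Therefore no such k exists.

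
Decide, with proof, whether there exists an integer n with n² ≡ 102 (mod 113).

Take n = 21. Then 21² = 441 = 3·113 + 102, so 21² ≡ 102 (mod 113).

n = 21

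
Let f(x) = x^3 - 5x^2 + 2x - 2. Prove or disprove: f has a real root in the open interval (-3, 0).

The endpoint values f(-3) = -80 and f(0) = -2 are both negative. Claim: f(x) < 0 for every x in (-3, 0).
Substitute x = −u, where 0 < u < 3 on the interval. Expanding, f(−u) = -u^3 - 5u^2 - 2u - 2.
All 4 nonzero coefficients of this polynomial in u are negative; hence for u > 0 the value is a sum of negative terms (the constant -2 among them).
Therefore f(x) < 0 throughout (-3, 0), and f has no zero there.

No.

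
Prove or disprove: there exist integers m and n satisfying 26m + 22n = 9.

There are no such integers.

Both 26 and 22 are divisible by gcd(26, 22) = 2, hence so is any combination 26m + 22n.
But 9 = 2·4 + 1, so 2 ∤ 9.
So the equation is unsolvable over ℤ.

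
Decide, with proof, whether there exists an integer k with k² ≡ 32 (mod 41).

k = 14 works: 14² = 196, and 196 − 32 = 164 = 4·41.

k = 14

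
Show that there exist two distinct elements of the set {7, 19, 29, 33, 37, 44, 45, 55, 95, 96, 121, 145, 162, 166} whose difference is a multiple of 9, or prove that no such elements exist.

Both 19 and 37 leave remainder 1 on division by 9; their difference 18 = 2·9 is a multiple of 9.

Yes: 19 and 37.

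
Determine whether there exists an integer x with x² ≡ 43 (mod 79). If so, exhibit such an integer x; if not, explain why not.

There is no such integer.

79 is prime, so by Euler's criterion 43 is a square mod 79 iff 43^((79−1)/2) = 43^39 ≡ 1 (mod 79).
Repeated squaring mod 79: 43^2 = 1849 ≡ 32; 43^4 ≡ 32² = 1024 ≡ 76; 43^8 ≡ 76² = 5776 ≡ 9; 43^16 ≡ 9² = 81 ≡ 2; 43^32 ≡ 2² = 4 ≡ 4.
Since 39 = 32 + 4 + 2 + 1, 43^39 ≡ 4 · 76 · 32 · 43; multiplying out mod 79: 4·76 = 304 ≡ 67, then 67·32 = 2144 ≡ 11, then 11·43 = 473 ≡ 78. Thus 43^39 ≡ 78 ≡ −1 (mod 79).
The value −1 means 43 is a non-residue modulo 79, so x² ≡ 43 (mod 79) is impossible.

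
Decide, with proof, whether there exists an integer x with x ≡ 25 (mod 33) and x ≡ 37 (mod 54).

Here gcd(33, 54) = 3, and both 25 and 37 leave remainder 1 mod 3, so the system is consistent.
List candidates x ≡ 25 (mod 33): 25, 58, 91. Modulo 54 these are 25, 4, 37; 91 gives 37 as required.
Verify: 91 = 2·33 + 25 and 91 = 1·54 + 37. ✓

x = 91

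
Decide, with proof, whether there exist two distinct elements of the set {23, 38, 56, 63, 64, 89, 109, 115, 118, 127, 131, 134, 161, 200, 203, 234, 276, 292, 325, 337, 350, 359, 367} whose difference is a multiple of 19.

Both 23 and 118 leave remainder 4 on division by 19; their difference 95 = 5·19 is a multiple of 19.

23 and 118 are such a pair.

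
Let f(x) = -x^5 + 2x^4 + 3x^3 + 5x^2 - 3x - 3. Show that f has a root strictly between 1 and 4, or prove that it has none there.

Yes, f has a root in the interval.

f(1) = 3 and f(4) = -255, which have opposite signs.
As a polynomial, f is continuous on every closed interval.
By the Intermediate Value Theorem, f takes the value 0 somewhere in the open interval.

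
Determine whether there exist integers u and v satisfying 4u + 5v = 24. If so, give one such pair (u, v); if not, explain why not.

u = 1, v = 4

4 and 5 are coprime, so 4u + 5v ranges over all of ℤ.
Dividing repeatedly: 5 = 1·4 + 1, 4 = 4·1 + 0.
Working back up the chain: 1 = 5 − 1·4. So 4·(-1) + 5·1 = 1.
Scaling by 24 gives the particular solution (u, v) = (-24, 24).
The general solution is u = -24 + 5k, v = 24 − 4k; taking k = 5 gives the smaller pair u = 1, v = 4.
Indeed 4·1 + 5·4 = 4 + 20 = 24.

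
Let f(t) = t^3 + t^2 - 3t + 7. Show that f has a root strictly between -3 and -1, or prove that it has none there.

f(-3) = -2 and f(-1) = 10, which have opposite signs.
As a polynomial, f is continuous on every closed interval.
By the Intermediate Value Theorem, f takes the value 0 somewhere in the open interval.

Such a root exists.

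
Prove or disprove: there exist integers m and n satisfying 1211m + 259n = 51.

gcd(1211, 259) = 7, so every integer of the form 1211m + 259n is a multiple of 7.
However 51 leaves remainder 2 on division by 7.
So the equation is unsolvable over ℤ.

There are no such integers.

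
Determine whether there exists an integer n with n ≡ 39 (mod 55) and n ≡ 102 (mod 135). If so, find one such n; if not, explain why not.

Both moduli are multiples of 5 = gcd(55, 135), so any solution would satisfy n ≡ 39 and n ≡ 102 modulo 5 simultaneously.
These are incompatible: 39 − 102 = -63 is not divisible by 5.
Therefore no such n exists.

No such integer exists.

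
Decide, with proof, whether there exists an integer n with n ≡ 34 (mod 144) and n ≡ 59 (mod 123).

Both moduli are multiples of 3 = gcd(144, 123), so any solution would satisfy n ≡ 34 and n ≡ 59 modulo 3 simultaneously.
These are incompatible: 34 − 59 = -25 is not divisible by 3.
Hence the system has no solution.

There is no such integer.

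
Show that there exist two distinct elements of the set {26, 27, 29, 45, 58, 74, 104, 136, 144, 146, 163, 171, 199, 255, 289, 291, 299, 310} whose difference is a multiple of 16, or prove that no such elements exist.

26 mod 16 = 10 and 58 mod 16 = 10, so 58 − 26 = 32 = 2·16.

Yes: 26 and 58.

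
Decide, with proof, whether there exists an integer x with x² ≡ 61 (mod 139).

139 is prime, so by Euler's criterion 61 is a square mod 139 iff 61^((139−1)/2) = 61^69 ≡ 1 (mod 139).
Repeated squaring mod 139: 61^2 = 3721 ≡ 107; 61^4 ≡ 107² = 11449 ≡ 51; 61^8 ≡ 51² = 2601 ≡ 99; 61^16 ≡ 99² = 9801 ≡ 71; 61^32 ≡ 71² = 5041 ≡ 37; 61^64 ≡ 37² = 1369 ≡ 118.
Since 69 = 64 + 4 + 1, 61^69 ≡ 118 · 51 · 61; multiplying out mod 139: 118·51 = 6018 ≡ 41, then 41·61 = 2501 ≡ 138. Thus 61^69 ≡ 138 ≡ −1 (mod 139).
By Euler's criterion 61 is a quadratic non-residue mod 139: no x satisfies x² ≡ 61 (mod 139).

No, no such integer exists.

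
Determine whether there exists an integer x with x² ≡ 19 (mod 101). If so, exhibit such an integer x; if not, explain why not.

x = 76

Take x = 76. Then 76² = 5776 = 57·101 + 19, so 76² ≡ 19 (mod 101).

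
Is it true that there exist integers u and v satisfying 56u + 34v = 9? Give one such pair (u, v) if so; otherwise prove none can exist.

gcd(56, 34) = 2, so every integer of the form 56u + 34v is a multiple of 2.
But 9 is not a multiple of 2 (it leaves remainder 1).
So the equation is unsolvable over ℤ.

No such integers exist.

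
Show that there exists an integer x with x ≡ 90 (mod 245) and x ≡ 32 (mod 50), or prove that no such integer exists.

Reduce both congruences modulo 5, which divides 245 and 50: they say x ≡ 90 (mod 5) and x ≡ 32 (mod 5).
But 90 mod 5 = 0 while 32 mod 5 = 2, a contradiction.
Therefore no such x exists.

No, no such integer exists.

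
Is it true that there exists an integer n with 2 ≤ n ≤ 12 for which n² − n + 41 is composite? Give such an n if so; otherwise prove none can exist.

There is no such integer n in that range.

The values for n = 2, 3, …, 12 are 43, 47, 53, 61, 71, 83, 97, 113, 131, 151, 173, and each of these is prime.
So no value in the range makes the expression composite.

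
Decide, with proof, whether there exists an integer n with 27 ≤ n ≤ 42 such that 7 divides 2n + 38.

n = 30

n = 30 works, since 2·30 + 38 = 98 = 14·7.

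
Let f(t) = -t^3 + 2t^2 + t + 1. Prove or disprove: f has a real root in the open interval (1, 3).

f(1) = 3 and f(3) = -5, which have opposite signs.
Since f is a polynomial it is continuous on [1, 3].
By the Intermediate Value Theorem, f takes the value 0 somewhere in the open interval.

Yes, f has a root in the interval.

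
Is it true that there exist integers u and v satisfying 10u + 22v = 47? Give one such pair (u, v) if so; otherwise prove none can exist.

There are no such integers.

Both 10 and 22 are divisible by gcd(10, 22) = 2, hence so is any combination 10u + 22v.
But 47 is not a multiple of 2 (it leaves remainder 1).
So the equation is unsolvable over ℤ.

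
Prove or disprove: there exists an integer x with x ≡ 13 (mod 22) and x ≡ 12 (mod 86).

There is no such integer.

gcd(22, 86) = 2. If x ≡ 13 (mod 22) and x ≡ 12 (mod 86), then x ≡ 13 (mod 2) and x ≡ 12 (mod 2).
These are incompatible: 13 − 12 = 1 is not divisible by 2.
Therefore no such x exists.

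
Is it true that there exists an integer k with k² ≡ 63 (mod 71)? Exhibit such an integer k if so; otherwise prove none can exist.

Apply Euler's criterion with the prime 71: 63 is a quadratic residue iff 63^35 ≡ 1 (mod 71), and a non-residue iff it is ≡ −1.
Squaring successively (mod 71): 63^2 = 3969 ≡ 64; 63^4 ≡ 64² = 4096 ≡ 49; 63^8 ≡ 49² = 2401 ≡ 58; 63^16 ≡ 58² = 3364 ≡ 27; 63^32 ≡ 27² = 729 ≡ 19.
Since 35 = 32 + 2 + 1, 63^35 ≡ 19 · 64 · 63; multiplying out mod 71: 19·64 = 1216 ≡ 9, then 9·63 = 567 ≡ 70. Thus 63^35 ≡ 70 ≡ −1 (mod 71).
The value −1 means 63 is a non-residue modulo 71, so k² ≡ 63 (mod 71) is impossible.

There is no such integer.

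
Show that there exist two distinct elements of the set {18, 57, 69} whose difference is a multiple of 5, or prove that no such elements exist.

Residues mod 5: 18↦3, 57↦2, 69↦4.
These 3 residues are pairwise different, hence no difference of two elements is divisible by 5.

No such pair exists.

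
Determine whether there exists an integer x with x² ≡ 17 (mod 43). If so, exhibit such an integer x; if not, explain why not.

x = 19

x = 19 works: 19² = 361, and 361 − 17 = 344 = 8·43.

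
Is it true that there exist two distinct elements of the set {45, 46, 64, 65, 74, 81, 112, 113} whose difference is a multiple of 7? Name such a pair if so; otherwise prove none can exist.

Reduce each element mod 7: 45↦3, 46↦4, 64↦1, 65↦2, 74↦4, 81↦4, 112↦0, 113↦1. The residue 4 repeats (at 46 and 74), and 74 − 46 = 28 = 4·7.

Yes: 46 and 74.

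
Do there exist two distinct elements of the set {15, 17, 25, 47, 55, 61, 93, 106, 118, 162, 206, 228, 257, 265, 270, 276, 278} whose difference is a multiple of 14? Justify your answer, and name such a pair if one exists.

The pair (47, 61) works.

Both 47 and 61 leave remainder 5 on division by 14; their difference 14 = 1·14 is a multiple of 14.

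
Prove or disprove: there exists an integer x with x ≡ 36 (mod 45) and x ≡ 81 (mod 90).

x = 81

Here gcd(45, 90) = 45, and both 36 and 81 leave remainder 36 mod 45, so the system is consistent.
List candidates x ≡ 36 (mod 45): 36, 81. Modulo 90 these are 36, 81; 81 gives 81 as required.
Indeed 81 ≡ 36 (mod 45) and 81 ≡ 81 (mod 90).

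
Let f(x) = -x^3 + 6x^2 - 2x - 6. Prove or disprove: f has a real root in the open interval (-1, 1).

f(-1) = 3 and f(1) = -3, which have opposite signs.
f is continuous everywhere (it is a polynomial), in particular on [-1, 1].
By the Intermediate Value Theorem, f takes the value 0 somewhere in the open interval.

Yes, f has a root in the interval.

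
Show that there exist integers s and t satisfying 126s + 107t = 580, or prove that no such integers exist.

Since gcd(126, 107) = 1, every integer is an integer combination of 126 and 107.
Euclidean algorithm: 126 = 1·107 + 19, 107 = 5·19 + 12, 19 = 1·12 + 7, 12 = 1·7 + 5, 7 = 1·5 + 2, 5 = 2·2 + 1, 2 = 2·1 + 0.
Working back up the chain: 1 = 5 − 2·2 = 5 − 2·(7 − 1·5) = −2·7 + 3·5 = −2·7 + 3·(12 − 1·7) = 3·12 − 5·7 = 3·12 − 5·(19 − 1·12) = −5·19 + 8·12 = −5·19 + 8·(107 − 5·19) = 8·107 − 45·19 = 8·107 − 45·(126 − 1·107) = −45·126 + 53·107. So 126·(-45) + 107·53 = 1.
Scaling by 580 gives the particular solution (s, t) = (-26100, 30740).
Adding 244·107 to s and subtracting 244·126 from t gives the tidier solution (8, -4).
Check: 126·8 + 107·(-4) = 1008 − 428 = 580. ✓

s = 8, t = -4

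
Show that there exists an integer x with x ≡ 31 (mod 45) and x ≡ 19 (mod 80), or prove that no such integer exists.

Both moduli are multiples of 5 = gcd(45, 80), so any solution would satisfy x ≡ 31 and x ≡ 19 modulo 5 simultaneously.
But 31 mod 5 = 1 while 19 mod 5 = 4, a contradiction.
Therefore no such x exists.

There is no such integer.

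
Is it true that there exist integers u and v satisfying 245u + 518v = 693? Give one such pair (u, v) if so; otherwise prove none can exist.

u = 43, v = -19

Every value of 245u + 518v is a multiple of gcd(245, 518) = 7; since 7 ∣ 693, solutions exist.
Dividing through by 7 reduces the equation to 35u + 74v = 99.
Euclidean algorithm: 74 = 2·35 + 4, 35 = 8·4 + 3, 4 = 1·3 + 1, 3 = 3·1 + 0.
Back-substituting, 1 = 4 − 1·3 = 4 − (35 − 8·4) = −35 + 9·4 = −35 + 9·(74 − 2·35) = 9·74 − 19·35; that is, 35·(-19) + 74·9 = 1.
Scaling by 99 gives the particular solution (u, v) = (-1881, 891).
Adding 26·74 to u and subtracting 26·35 from v gives the tidier solution (43, -19).
Indeed 245·43 + 518·(-19) = 10535 − 9842 = 693.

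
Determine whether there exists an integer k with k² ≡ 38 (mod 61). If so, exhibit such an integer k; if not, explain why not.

61 is prime, so by Euler's criterion 38 is a square mod 61 iff 38^((61−1)/2) = 38^30 ≡ 1 (mod 61).
Squaring successively (mod 61): 38^2 = 1444 ≡ 41; 38^4 ≡ 41² = 1681 ≡ 34; 38^8 ≡ 34² = 1156 ≡ 58; 38^16 ≡ 58² = 3364 ≡ 9.
Since 30 = 16 + 8 + 4 + 2, 38^30 ≡ 9 · 58 · 34 · 41; multiplying out mod 61: 9·58 = 522 ≡ 34, then 34·34 = 1156 ≡ 58, then 58·41 = 2378 ≡ 60. Thus 38^30 ≡ 60 ≡ −1 (mod 61).
The value −1 means 38 is a non-residue modulo 61, so k² ≡ 38 (mod 61) is impossible.

No such integer exists.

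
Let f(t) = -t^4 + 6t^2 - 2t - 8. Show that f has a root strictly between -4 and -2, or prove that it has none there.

f(-4) = -160 and f(-2) = 4, which have opposite signs.
f is continuous everywhere (it is a polynomial), in particular on [-4, -2].
By the Intermediate Value Theorem, f takes the value 0 somewhere in the open interval.

Such a root exists.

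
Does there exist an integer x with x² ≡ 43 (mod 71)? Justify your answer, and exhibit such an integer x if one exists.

x = 16

x = 16 works: 16² = 256, and 256 − 43 = 213 = 3·71.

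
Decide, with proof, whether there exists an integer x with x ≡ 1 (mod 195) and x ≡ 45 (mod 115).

There is no such integer.

Both moduli are multiples of 5 = gcd(195, 115), so any solution would satisfy x ≡ 1 and x ≡ 45 modulo 5 simultaneously.
However 1 ≡ 1 and 45 ≡ 0 (mod 5), and 1 ≠ 0.
So no integer satisfies both congruences.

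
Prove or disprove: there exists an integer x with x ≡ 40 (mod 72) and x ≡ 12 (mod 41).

gcd(72, 41) = 1, so the Chinese Remainder Theorem guarantees exactly one residue class mod 2952 satisfying both.
Write x = 40 + 72t and require 40 + 72t ≡ 12 (mod 41), i.e. 72t ≡ 13 (mod 41).
72 ≡ 31 (mod 41), so this reads 31t ≡ 13 (mod 41). To invert 31 modulo 41: 41 = 1·31 + 10, 31 = 3·10 + 1, 10 = 10·1 + 0, and unwinding, 1 = 31 − 3·10 = 31 − 3·(41 − 1·31) = −3·41 + 4·31. Thus 31⁻¹ ≡ 4 (mod 41).
Therefore t ≡ 4·13 = 52 ≡ 11 (mod 41).
Taking t = 11 gives x = 40 + 72·11 = 832.
Check: 832 mod 72 = 40, 832 mod 41 = 12. ✓

x = 832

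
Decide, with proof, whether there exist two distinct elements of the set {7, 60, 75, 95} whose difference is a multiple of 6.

There is no such pair.

Reduce each element modulo 6: 7↦1, 60↦0, 75↦3, 95↦5.
All 4 residues are distinct, so no two elements differ by a multiple of 6.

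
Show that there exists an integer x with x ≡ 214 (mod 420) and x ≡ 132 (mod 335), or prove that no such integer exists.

gcd(420, 335) = 5. If x ≡ 214 (mod 420) and x ≡ 132 (mod 335), then x ≡ 214 (mod 5) and x ≡ 132 (mod 5).
But 214 mod 5 = 4 while 132 mod 5 = 2, a contradiction.
Therefore no such x exists.

No such integer exists.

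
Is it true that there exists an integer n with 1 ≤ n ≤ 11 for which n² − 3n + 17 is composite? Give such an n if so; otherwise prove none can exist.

n = 8

At n = 8: 8² − 3·8 + 17 = 57 = 3·19, which is composite.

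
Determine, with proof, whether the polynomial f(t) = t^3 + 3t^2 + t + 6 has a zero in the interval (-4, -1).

f(-4) = -14 and f(-1) = 7, which have opposite signs.
As a polynomial, f is continuous on every closed interval.
By the Intermediate Value Theorem, f takes the value 0 somewhere in the open interval.

Yes, f has a root in the interval.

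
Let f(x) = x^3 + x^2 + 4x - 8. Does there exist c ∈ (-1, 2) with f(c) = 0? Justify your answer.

f(-1) = -12 and f(2) = 12, which have opposite signs.
As a polynomial, f is continuous on every closed interval.
By the Intermediate Value Theorem, f takes the value 0 somewhere in the open interval.

Yes, f has a root in the interval.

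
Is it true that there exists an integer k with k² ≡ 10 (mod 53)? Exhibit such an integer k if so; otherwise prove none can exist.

k = 40

Take k = 40. Then 40² = 1600 = 30·53 + 10, so 40² ≡ 10 (mod 53).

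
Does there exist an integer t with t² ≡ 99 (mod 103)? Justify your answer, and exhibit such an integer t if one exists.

No such integer exists.

103 is prime, so by Euler's criterion 99 is a square mod 103 iff 99^((103−1)/2) = 99^51 ≡ 1 (mod 103).
Squaring successively (mod 103): 99^2 = 9801 ≡ 16; 99^4 ≡ 16² = 256 ≡ 50; 99^8 ≡ 50² = 2500 ≡ 28; 99^16 ≡ 28² = 784 ≡ 63; 99^32 ≡ 63² = 3969 ≡ 55.
Since 51 = 32 + 16 + 2 + 1, 99^51 ≡ 55 · 63 · 16 · 99; multiplying out mod 103: 55·63 = 3465 ≡ 66, then 66·16 = 1056 ≡ 26, then 26·99 = 2574 ≡ 102. Thus 99^51 ≡ 102 ≡ −1 (mod 103).
The value −1 means 99 is a non-residue modulo 103, so t² ≡ 99 (mod 103) is impossible.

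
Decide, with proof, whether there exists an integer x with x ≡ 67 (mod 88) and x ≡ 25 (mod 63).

x = 1915

gcd(88, 63) = 1, so the Chinese Remainder Theorem guarantees exactly one residue class mod 5544 satisfying both.
Write x = 67 + 88t and require 67 + 88t ≡ 25 (mod 63), i.e. 88t ≡ 21 (mod 63).
88 ≡ 25 (mod 63), so this reads 25t ≡ 21 (mod 63). To invert 25 modulo 63: 63 = 2·25 + 13, 25 = 1·13 + 12, 13 = 1·12 + 1, 12 = 12·1 + 0, and unwinding, 1 = 13 − 1·12 = 13 − (25 − 1·13) = −25 + 2·13 = −25 + 2·(63 − 2·25) = 2·63 − 5·25. Thus 25⁻¹ ≡ -5 ≡ 58 (mod 63).
Multiplying by 58: t ≡ 58·21 = 1218 ≡ 21 (mod 63).
Taking t = 21 gives x = 67 + 88·21 = 1915.
Indeed 1915 ≡ 67 (mod 88) and 1915 ≡ 25 (mod 63).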